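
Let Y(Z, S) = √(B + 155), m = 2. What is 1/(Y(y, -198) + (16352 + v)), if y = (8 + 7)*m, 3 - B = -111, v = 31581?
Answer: 47933/2297572220 - √269/2297572220 ≈ 2.0855e-5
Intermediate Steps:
B = 114 (B = 3 - 1*(-111) = 3 + 111 = 114)
y = 30 (y = (8 + 7)*2 = 15*2 = 30)
Y(Z, S) = √269 (Y(Z, S) = √(114 + 155) = √269)
1/(Y(y, -198) + (16352 + v)) = 1/(√269 + (16352 + 31581)) = 1/(√269 + 47933) = 1/(47933 + √269)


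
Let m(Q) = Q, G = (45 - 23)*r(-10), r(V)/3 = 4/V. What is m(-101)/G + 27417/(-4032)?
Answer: -43969/14784 ≈ -2.9741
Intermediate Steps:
r(V) = 12/V (r(V) = 3*(4/V) = 12/V)
G = -132/5 (G = (45 - 23)*(12/(-10)) = 22*(12*(-⅒)) = 22*(-6/5) = -132/5 ≈ -26.400)
m(-101)/G + 27417/(-4032) = -101/(-132/5) + 27417/(-4032) = -101*(-5/132) + 27417*(-1/4032) = 505/132 - 9139/1344 = -43969/14784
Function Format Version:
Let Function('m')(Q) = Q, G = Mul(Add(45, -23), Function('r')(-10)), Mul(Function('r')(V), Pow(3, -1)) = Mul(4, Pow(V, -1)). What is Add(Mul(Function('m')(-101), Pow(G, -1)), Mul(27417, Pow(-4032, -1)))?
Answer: Rational(-43969, 14784) ≈ -2.9741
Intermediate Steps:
Function('r')(V) = Mul(12, Pow(V, -1)) (Function('r')(V) = Mul(3, Mul(4, Pow(V, -1))) = Mul(12, Pow(V, -1)))
G = Rational(-132, 5) (G = Mul(Add(45, -23), Mul(12, Pow(-10, -1))) = Mul(22, Mul(12, Rational(-1, 10))) = Mul(22, Rational(-6, 5)) = Rational(-132, 5) ≈ -26.400)
Add(Mul(Function('m')(-101), Pow(G, -1)), Mul(27417, Pow(-4032, -1))) = Add(Mul(-101, Pow(Rational(-132, 5), -1)), Mul(27417, Pow(-4032, -1))) = Add(Mul(-101, Rational(-5, 132)), Mul(27417, Rational(-1, 4032))) = Add(Rational(505, 132), Rational(-9139, 1344)) = Rational(-43969, 14784)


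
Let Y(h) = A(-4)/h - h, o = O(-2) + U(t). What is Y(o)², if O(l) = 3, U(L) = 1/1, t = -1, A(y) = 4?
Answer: 9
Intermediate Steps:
U(L) = 1
o = 4 (o = 3 + 1 = 4)
Y(h) = -h + 4/h (Y(h) = 4/h - h = -h + 4/h)
Y(o)² = (-1*4 + 4/4)² = (-4 + 4*(¼))² = (-4 + 1)² = (-3)² = 9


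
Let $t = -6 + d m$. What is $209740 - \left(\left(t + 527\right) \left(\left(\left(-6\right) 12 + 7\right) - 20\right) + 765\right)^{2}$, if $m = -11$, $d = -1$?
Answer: $-1976037285$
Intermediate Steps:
$t = 5$ ($t = -6 - -11 = -6 + 11 = 5$)
$209740 - \left(\left(t + 527\right) \left(\left(\left(-6\right) 12 + 7\right) - 20\right) + 765\right)^{2} = 209740 - \left(\left(5 + 527\right) \left(\left(\left(-6\right) 12 + 7\right) - 20\right) + 765\right)^{2} = 209740 - \left(532 \left(\left(-72 + 7\right) - 20\right) + 765\right)^{2} = 209740 - \left(532 \left(-65 - 20\right) + 765\right)^{2} = 209740 - \left(532 \left(-85\right) + 765\right)^{2} = 209740 - \left(-45220 + 765\right)^{2} = 209740 - \left(-44455\right)^{2} = 209740 - 1976247025 = -1976037285$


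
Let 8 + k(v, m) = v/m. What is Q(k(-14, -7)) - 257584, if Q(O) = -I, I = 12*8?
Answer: -257680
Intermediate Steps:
I = 96
k(v, m) = -8 + v/m
Q(O) = -96 (Q(O) = -1*96 = -96)
Q(k(-14, -7)) - 257584 = -96 - 257584 = -257680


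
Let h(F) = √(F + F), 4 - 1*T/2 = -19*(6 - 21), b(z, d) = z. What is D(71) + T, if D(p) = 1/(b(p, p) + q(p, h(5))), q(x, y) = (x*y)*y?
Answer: -438921/781 ≈ -562.00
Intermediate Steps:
T = -562 (T = 8 - (-38)*(6 - 21) = 8 - (-38)*(-15) = 8 - 2*285 = 8 - 570 = -562)
h(F) = √2*√F (h(F) = √(2*F) = √2*√F)
q(x, y) = x*y²
D(p) = 1/(11*p) (D(p) = 1/(p + p*(√2*√5)²) = 1/(p + p*(√10)²) = 1/(p + p*10) = 1/(p + 10*p) = 1/(11*p))
D(71) + T = (1/11)/71 - 562 = (1/11)*(1/71) - 562 = 1/781 - 562 = -438921/781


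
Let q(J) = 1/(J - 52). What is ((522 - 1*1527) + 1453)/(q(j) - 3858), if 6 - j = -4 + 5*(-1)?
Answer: -16576/142747 ≈ -0.11612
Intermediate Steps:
j = 15 (j = 6 - (-4 + 5*(-1)) = 6 - (-4 - 5) = 6 - 1*(-9) = 6 + 9 = 15)
q(J) = 1/(-52 + J)
((522 - 1*1527) + 1453)/(q(j) - 3858) = ((522 - 1*1527) + 1453)/(1/(-52 + 15) - 3858) = ((522 - 1527) + 1453)/(1/(-37) - 3858) = (-1005 + 1453)/(-1/37 - 3858) = 448/(-142747/37) = 448*(-37/142747) = -16576/142747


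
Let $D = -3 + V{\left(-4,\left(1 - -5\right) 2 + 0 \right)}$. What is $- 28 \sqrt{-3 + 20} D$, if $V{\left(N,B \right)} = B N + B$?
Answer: $1092 \sqrt{17} \approx 4502.4$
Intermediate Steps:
$V{\left(N,B \right)} = B + B N$
$D = -39$ ($D = -3 + \left(\left(1 - -5\right) 2 + 0\right) \left(1 - 4\right) = -3 + \left(\left(1 + 5\right) 2 + 0\right) \left(-3\right) = -3 + \left(6 \cdot 2 + 0\right) \left(-3\right) = -3 + \left(12 + 0\right) \left(-3\right) = -3 + 12 \left(-3\right) = -3 - 36 = -39$)
$- 28 \sqrt{-3 + 20} D = - 28 \sqrt{-3 + 20} \left(-39\right) = - 28 \sqrt{17} \left(-39\right) = 1092 \sqrt{17}$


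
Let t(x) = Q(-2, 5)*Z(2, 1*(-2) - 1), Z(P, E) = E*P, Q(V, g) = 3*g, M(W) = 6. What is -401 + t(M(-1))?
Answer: -491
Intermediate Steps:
t(x) = -90 (t(x) = (3*5)*((1*(-2) - 1)*2) = 15*((-2 - 1)*2) = 15*(-3*2) = 15*(-6) = -90)
-401 + t(M(-1)) = -401 - 90 = -491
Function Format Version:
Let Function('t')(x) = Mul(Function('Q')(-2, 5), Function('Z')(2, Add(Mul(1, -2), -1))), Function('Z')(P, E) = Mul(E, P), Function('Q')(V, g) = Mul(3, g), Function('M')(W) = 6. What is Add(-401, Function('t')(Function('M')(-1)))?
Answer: -491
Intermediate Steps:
Function('t')(x) = -90 (Function('t')(x) = Mul(Mul(3, 5), Mul(Add(Mul(1, -2), -1), 2)) = Mul(15, Mul(Add(-2, -1), 2)) = Mul(15, Mul(-3, 2)) = Mul(15, -6) = -90)
Add(-401, Function('t')(Function('M')(-1))) = Add(-401, -90) = -491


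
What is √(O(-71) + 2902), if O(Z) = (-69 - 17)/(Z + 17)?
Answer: √235191/9 ≈ 53.885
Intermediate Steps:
O(Z) = -86/(17 + Z)
√(O(-71) + 2902) = √(-86/(17 - 71) + 2902) = √(-86/(-54) + 2902) = √(-86*(-1/54) + 2902) = √(43/27 + 2902) = √(78397/27) = √235191/9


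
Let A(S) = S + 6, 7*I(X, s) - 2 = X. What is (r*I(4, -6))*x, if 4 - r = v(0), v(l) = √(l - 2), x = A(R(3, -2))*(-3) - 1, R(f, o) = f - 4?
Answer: -384/7 + 96*I*√2/7 ≈ -54.857 + 19.395*I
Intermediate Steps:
I(X, s) = 2/7 + X/7
R(f, o) = -4 + f
A(S) = 6 + S
x = -16 (x = (6 + (-4 + 3))*(-3) - 1 = (6 - 1)*(-3) - 1 = 5*(-3) - 1 = -15 - 1 = -16)
v(l) = √(-2 + l)
r = 4 - I*√2 (r = 4 - √(-2 + 0) = 4 - √(-2) = 4 - I*√2 ≈ 4.0 - 1.4142*I)
(r*I(4, -6))*x = ((4 - I*√2)*(2/7 + (⅐)*4))*(-16) = ((4 - I*√2)*(2/7 + 4/7))*(-16) = ((4 - I*√2)*(6/7))*(-16) = (24/7 - 6*I*√2/7)*(-16) = -384/7 + 96*I*√2/7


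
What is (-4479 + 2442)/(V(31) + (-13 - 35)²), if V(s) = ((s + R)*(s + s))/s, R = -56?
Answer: -291/322 ≈ -0.90373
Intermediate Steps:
V(s) = -112 + 2*s (V(s) = ((s - 56)*(s + s))/s = ((-56 + s)*(2*s))/s = (2*s*(-56 + s))/s = -112 + 2*s)
(-4479 + 2442)/(V(31) + (-13 - 35)²) = (-4479 + 2442)/((-112 + 2*31) + (-13 - 35)²) = -2037/((-112 + 62) + (-48)²) = -2037/(-50 + 2304) = -2037/2254 = -2037*1/2254 = -291/322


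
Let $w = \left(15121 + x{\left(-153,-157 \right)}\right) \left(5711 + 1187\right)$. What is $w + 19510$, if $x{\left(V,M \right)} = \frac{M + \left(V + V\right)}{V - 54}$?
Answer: $\frac{21598296550}{207} \approx 1.0434 \cdot 10^{8}$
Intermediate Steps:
$x{\left(V,M \right)} = \frac{M + 2 V}{-54 + V}$
$w = \frac{21594257980}{207}$ ($w = \left(15121 + \frac{-157 + 2 \left(-153\right)}{-54 - 153}\right) \left(5711 + 1187\right) = \left(15121 + \frac{-157 - 306}{-207}\right) 6898 = \left(15121 - - \frac{463}{207}\right) 6898 = \left(15121 + \frac{463}{207}\right) 6898 = \frac{3130510}{207} \cdot 6898 = \frac{21594257980}{207} \approx 1.0432 \cdot 10^{8}$)
$w + 19510 = \frac{21594257980}{207} + 19510 = \frac{21598296550}{207}$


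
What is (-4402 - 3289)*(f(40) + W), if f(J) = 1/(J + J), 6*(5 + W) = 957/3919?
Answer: 11928133411/313520 ≈ 38046.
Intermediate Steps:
W = -38871/7838 (W = -5 + (957/3919)/6 = -5 + (957*(1/3919))/6 = -5 + (1/6)*(957/3919) = -5 + 319/7838 = -38871/7838 ≈ -4.9593)
f(J) = 1/(2*J)
(-4402 - 3289)*(f(40) + W) = (-4402 - 3289)*((1/2)/40 - 38871/7838) = -7691*((1/2)*(1/40) - 38871/7838) = -7691*(1/80 - 38871/7838) = -7691*(-1550921/313520) = 11928133411/313520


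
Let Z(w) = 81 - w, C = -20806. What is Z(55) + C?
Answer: -20780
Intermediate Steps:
Z(55) + C = (81 - 1*55) - 20806 = (81 - 55) - 20806 = 26 - 20806 = -20780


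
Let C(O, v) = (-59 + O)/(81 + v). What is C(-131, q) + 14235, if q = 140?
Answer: 3145745/221 ≈ 14234.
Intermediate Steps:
C(O, v) = (-59 + O)/(81 + v)
C(-131, q) + 14235 = (-59 - 131)/(81 + 140) + 14235 = -190/221 + 14235 = 3145745/221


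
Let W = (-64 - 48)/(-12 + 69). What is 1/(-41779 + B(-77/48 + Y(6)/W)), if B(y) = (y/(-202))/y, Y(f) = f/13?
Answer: -202/8439359 ≈ -2.3935e-5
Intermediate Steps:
Y(f) = f/13 (Y(f) = f*(1/13) = f/13)
W = -112/57 ≈ -1.9649
B(y) = -1/202 (B(y) = (y*(-1/202))/y = (-y/202)/y = -1/202)
1/(-41779 + B(-77/48 + Y(6)/W)) = 1/(-41779 - 1/202) = 1/(-8439359/202) = -202/8439359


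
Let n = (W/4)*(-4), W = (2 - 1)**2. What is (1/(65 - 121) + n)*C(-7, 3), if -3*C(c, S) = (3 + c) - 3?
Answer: -19/8 ≈ -2.3750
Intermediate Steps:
W = 1 (W = 1**2 = 1)
C(c, S) = -c/3 (C(c, S) = -((3 + c) - 3)/3 = -c/3)
n = -1 (n = (1/4)*(-4) = -1)
(1/(65 - 121) + n)*C(-7, 3) = (1/(65 - 121) - 1)*(-1/3*(-7)) = (1/(-56) - 1)*(7/3) = (-1/56 - 1)*(7/3) = -57/56*7/3 = -19/8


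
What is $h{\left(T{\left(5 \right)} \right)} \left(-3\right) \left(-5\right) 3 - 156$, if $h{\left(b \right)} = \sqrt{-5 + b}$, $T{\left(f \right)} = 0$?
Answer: $-156 + 45 i \sqrt{5} \approx -156.0 + 100.62 i$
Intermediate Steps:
$h{\left(T{\left(5 \right)} \right)} \left(-3\right) \left(-5\right) 3 - 156 = \sqrt{-5 + 0} \left(-3\right) \left(-5\right) 3 - 156 = \sqrt{-5} \cdot 15 \cdot 3 - 156 = i \sqrt{5} \cdot 45 - 156 = 45 i \sqrt{5} - 156 = -156 + 45 i \sqrt{5}$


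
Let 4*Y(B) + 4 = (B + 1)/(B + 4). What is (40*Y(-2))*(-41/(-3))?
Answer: -615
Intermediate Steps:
Y(B) = -1 + (1 + B)/(4*(4 + B)) (Y(B) = -1 + ((B + 1)/(B + 4))/4 = -1 + ((1 + B)/(4 + B))/4 = -1 + (1 + B)/(4*(4 + B)))
(40*Y(-2))*(-41/(-3)) = (40*(3*(-5 - 1*(-2))/(4*(4 - 2))))*(-41/(-3)) = (40*((¾)*(-5 + 2)/2))*(-41*(-⅓)) = (40*((¾)*(½)*(-3)))*(41/3) = (40*(-9/8))*(41/3) = -45*41/3 = -615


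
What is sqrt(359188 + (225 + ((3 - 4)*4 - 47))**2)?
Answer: 2*sqrt(97366) ≈ 624.07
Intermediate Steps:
sqrt(359188 + (225 + ((3 - 4)*4 - 47))**2) = sqrt(359188 + (225 + (-1*4 - 47))**2) = sqrt(359188 + (225 + (-4 - 47))**2) = sqrt(359188 + (225 - 51)**2) = sqrt(359188 + 174**2) = sqrt(359188 + 30276) = sqrt(389464) = 2*sqrt(97366)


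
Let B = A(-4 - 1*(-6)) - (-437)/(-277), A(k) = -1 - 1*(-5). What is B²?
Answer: 450241/76729 ≈ 5.8679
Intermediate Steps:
A(k) = 4 (A(k) = -1 + 5 = 4)
B = 671/277 (B = 4 - (-437)/(-277) = 4 - (-437)*(-1)/277 = 4 - 1*437/277 = 4 - 437/277 = 671/277 ≈ 2.4224)
B² = (671/277)² = 450241/76729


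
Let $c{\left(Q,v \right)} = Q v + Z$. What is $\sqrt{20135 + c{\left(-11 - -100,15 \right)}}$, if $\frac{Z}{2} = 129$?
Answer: $4 \sqrt{1358} \approx 147.4$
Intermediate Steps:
$Z = 258$ ($Z = 2 \cdot 129 = 258$)
$c{\left(Q,v \right)} = 258 + Q v$ ($c{\left(Q,v \right)} = Q v + 258 = 258 + Q v$)
$\sqrt{20135 + c{\left(-11 - -100,15 \right)}} = \sqrt{20135 + \left(258 + \left(-11 - -100\right) 15\right)} = \sqrt{20135 + \left(258 + \left(-11 + 100\right) 15\right)} = \sqrt{20135 + \left(258 + 89 \cdot 15\right)} = \sqrt{20135 + \left(258 + 1335\right)} = \sqrt{20135 + 1593} = \sqrt{21728} = 4 \sqrt{1358}$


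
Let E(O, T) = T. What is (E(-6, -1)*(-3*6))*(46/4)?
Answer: 207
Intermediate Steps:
(E(-6, -1)*(-3*6))*(46/4) = (-(-3)*6)*(46/4) = (-1*(-18))*(46*(1/4)) = 18*(23/2) = 207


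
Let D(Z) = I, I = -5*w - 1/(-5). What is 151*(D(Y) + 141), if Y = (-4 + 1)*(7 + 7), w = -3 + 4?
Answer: 102831/5 ≈ 20566.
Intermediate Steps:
w = 1
Y = -42 (Y = -3*14 = -42)
I = -24/5 (I = -5*1 - 1/(-5) = -5 - 1*(-⅕) = -5 + ⅕ = -24/5 ≈ -4.8000)
D(Z) = -24/5
151*(D(Y) + 141) = 151*(-24/5 + 141) = 151*(681/5) = 102831/5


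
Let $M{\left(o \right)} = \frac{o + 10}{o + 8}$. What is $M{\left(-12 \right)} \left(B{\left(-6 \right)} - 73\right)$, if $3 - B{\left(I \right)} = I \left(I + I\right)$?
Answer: $-71$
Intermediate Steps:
$M{\left(o \right)} = \frac{10 + o}{8 + o}$
$B{\left(I \right)} = 3 - 2 I^{2}$ ($B{\left(I \right)} = 3 - I \left(I + I\right) = 3 - I 2 I = 3 - 2 I^{2}$)
$M{\left(-12 \right)} \left(B{\left(-6 \right)} - 73\right) = \frac{10 - 12}{8 - 12} \left(\left(3 - 2 \left(-6\right)^{2}\right) - 73\right) = \frac{1}{-4} \left(-2\right) \left(\left(3 - 72\right) - 73\right) = \left(- \frac{1}{4}\right) \left(-2\right) \left(\left(3 - 72\right) - 73\right) = \frac{-69 - 73}{2} = \frac{1}{2} \left(-142\right) = -71$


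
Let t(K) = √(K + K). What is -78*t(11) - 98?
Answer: -98 - 78*√22 ≈ -463.85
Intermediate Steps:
t(K) = √2*√K (t(K) = √(2*K) = √2*√K)
-78*t(11) - 98 = -78*√2*√11 - 98 = -78*√22 - 98 = -98 - 78*√22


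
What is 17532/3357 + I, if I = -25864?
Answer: -9645324/373 ≈ -25859.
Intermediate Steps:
17532/3357 + I = 17532/3357 - 25864 = 17532*(1/3357) - 25864 = 1948/373 - 25864 = -9645324/373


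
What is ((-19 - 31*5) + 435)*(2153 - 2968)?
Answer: -212715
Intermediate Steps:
((-19 - 31*5) + 435)*(2153 - 2968) = ((-19 - 155) + 435)*(-815) = (-174 + 435)*(-815) = 261*(-815) = -212715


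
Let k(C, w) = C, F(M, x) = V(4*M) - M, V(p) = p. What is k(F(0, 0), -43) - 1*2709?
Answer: -2709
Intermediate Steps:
F(M, x) = 3*M (F(M, x) = 4*M - M = 3*M)
k(F(0, 0), -43) - 1*2709 = 3*0 - 1*2709 = 0 - 2709 = -2709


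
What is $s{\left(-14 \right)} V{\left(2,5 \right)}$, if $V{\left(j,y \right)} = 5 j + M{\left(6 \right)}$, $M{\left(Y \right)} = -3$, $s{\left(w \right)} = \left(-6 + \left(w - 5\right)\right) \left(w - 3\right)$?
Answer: $2975$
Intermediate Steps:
$s{\left(w \right)} = \left(-11 + w\right) \left(-3 + w\right)$ ($s{\left(w \right)} = \left(-6 + \left(-5 + w\right)\right) \left(-3 + w\right) = \left(-11 + w\right) \left(-3 + w\right)$)
$V{\left(j,y \right)} = -3 + 5 j$ ($V{\left(j,y \right)} = 5 j - 3 = -3 + 5 j$)
$s{\left(-14 \right)} V{\left(2,5 \right)} = \left(33 + \left(-14\right)^{2} - -196\right) \left(-3 + 5 \cdot 2\right) = \left(33 + 196 + 196\right) \left(-3 + 10\right) = 425 \cdot 7 = 2975$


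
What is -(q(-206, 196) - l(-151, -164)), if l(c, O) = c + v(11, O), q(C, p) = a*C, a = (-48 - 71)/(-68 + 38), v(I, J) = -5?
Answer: 9917/15 ≈ 661.13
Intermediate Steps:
a = 119/30 (a = -119/(-30) = -119*(-1/30) = 119/30 ≈ 3.9667)
q(C, p) = 119*C/30
l(c, O) = -5 + c (l(c, O) = c - 5 = -5 + c)
-(q(-206, 196) - l(-151, -164)) = -((119/30)*(-206) - (-5 - 151)) = -(-12257/15 - 1*(-156)) = -(-12257/15 + 156) = -1*(-9917/15) = 9917/15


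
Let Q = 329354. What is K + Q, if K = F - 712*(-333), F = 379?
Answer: 566829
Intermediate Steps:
K = 237475 (K = 379 - 712*(-333) = 379 + 237096 = 237475)
K + Q = 237475 + 329354 = 566829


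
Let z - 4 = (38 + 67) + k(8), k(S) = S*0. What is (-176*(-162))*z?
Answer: 3107808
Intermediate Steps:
k(S) = 0
z = 109 (z = 4 + ((38 + 67) + 0) = 4 + (105 + 0) = 4 + 105 = 109)
(-176*(-162))*z = -176*(-162)*109 = 28512*109 = 3107808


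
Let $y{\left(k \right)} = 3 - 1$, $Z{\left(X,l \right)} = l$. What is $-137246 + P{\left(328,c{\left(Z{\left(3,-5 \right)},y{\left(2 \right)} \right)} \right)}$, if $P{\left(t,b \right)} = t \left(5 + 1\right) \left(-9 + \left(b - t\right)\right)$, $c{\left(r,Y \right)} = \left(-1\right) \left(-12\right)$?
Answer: $-776846$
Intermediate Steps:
$y{\left(k \right)} = 2$
$c{\left(r,Y \right)} = 12$
$P{\left(t,b \right)} = 6 t \left(-9 + b - t\right)$ ($P{\left(t,b \right)} = t 6 \left(-9 + b - t\right) = 6 t \left(-9 + b - t\right)$)
$-137246 + P{\left(328,c{\left(Z{\left(3,-5 \right)},y{\left(2 \right)} \right)} \right)} = -137246 + 6 \cdot 328 \left(-9 + 12 - 328\right) = -137246 + 6 \cdot 328 \left(-325\right) = -137246 - 639600 = -776846$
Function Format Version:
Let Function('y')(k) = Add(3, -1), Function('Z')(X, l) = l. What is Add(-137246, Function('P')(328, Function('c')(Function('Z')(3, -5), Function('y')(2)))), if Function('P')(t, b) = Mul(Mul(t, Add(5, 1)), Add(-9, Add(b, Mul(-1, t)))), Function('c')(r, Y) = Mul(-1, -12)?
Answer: -776846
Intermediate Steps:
Function('y')(k) = 2
Function('c')(r, Y) = 12
Function('P')(t, b) = Mul(6, t, Add(-9, b, Mul(-1, t))) (Function('P')(t, b) = Mul(Mul(t, 6), Add(-9, b, Mul(-1, t))) = Mul(Mul(6, t), Add(-9, b, Mul(-1, t))) = Mul(6, t, Add(-9, b, Mul(-1, t))))
Add(-137246, Function('P')(328, Function('c')(Function('Z')(3, -5), Function('y')(2)))) = Add(-137246, Mul(6, 328, Add(-9, 12, Mul(-1, 328)))) = Add(-137246, Mul(6, 328, Add(-9, 12, -328))) = Add(-137246, Mul(6, 328, -325)) = Add(-137246, -639600) = -776846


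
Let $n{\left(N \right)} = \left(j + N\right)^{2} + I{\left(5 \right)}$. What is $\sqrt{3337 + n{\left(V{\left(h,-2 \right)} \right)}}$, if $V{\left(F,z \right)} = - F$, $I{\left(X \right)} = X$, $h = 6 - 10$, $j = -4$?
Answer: $\sqrt{3342} \approx 57.81$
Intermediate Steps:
$h = -4$ ($h = 6 - 10 = -4$)
$n{\left(N \right)} = 5 + \left(-4 + N\right)^{2}$ ($n{\left(N \right)} = \left(-4 + N\right)^{2} + 5 = 5 + \left(-4 + N\right)^{2}$)
$\sqrt{3337 + n{\left(V{\left(h,-2 \right)} \right)}} = \sqrt{3337 + \left(5 + \left(-4 - -4\right)^{2}\right)} = \sqrt{3337 + \left(5 + \left(-4 + 4\right)^{2}\right)} = \sqrt{3337 + \left(5 + 0^{2}\right)} = \sqrt{3337 + \left(5 + 0\right)} = \sqrt{3337 + 5} = \sqrt{3342}$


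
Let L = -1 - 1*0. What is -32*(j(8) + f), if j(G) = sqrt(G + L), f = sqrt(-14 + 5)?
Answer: -96*I - 32*sqrt(7) ≈ -84.664 - 96.0*I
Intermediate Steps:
L = -1 (L = -1 + 0 = -1)
f = 3*I (f = sqrt(-9) = 3*I ≈ 3.0*I)
j(G) = sqrt(-1 + G) (j(G) = sqrt(G - 1) = sqrt(-1 + G))
-32*(j(8) + f) = -32*(sqrt(-1 + 8) + 3*I) = -32*(sqrt(7) + 3*I) = -96*I - 32*sqrt(7)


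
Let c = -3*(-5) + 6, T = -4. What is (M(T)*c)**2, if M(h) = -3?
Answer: 3969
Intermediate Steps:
c = 21 (c = 15 + 6 = 21)
(M(T)*c)**2 = (-3*21)**2 = (-63)**2 = 3969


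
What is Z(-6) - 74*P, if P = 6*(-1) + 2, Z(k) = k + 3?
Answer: 293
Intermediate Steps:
Z(k) = 3 + k
P = -4 (P = -6 + 2 = -4)
Z(-6) - 74*P = (3 - 6) - 74*(-4) = -3 + 296 = 293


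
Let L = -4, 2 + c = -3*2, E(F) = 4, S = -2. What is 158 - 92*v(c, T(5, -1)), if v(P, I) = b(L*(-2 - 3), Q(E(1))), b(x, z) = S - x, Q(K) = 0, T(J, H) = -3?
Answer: 2182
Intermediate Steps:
c = -8 (c = -2 - 3*2 = -2 - 6 = -8)
b(x, z) = -2 - x
v(P, I) = -22 (v(P, I) = -2 - (-4)*(-2 - 3) = -2 - (-4)*(-5) = -2 - 1*20 = -2 - 20 = -22)
158 - 92*v(c, T(5, -1)) = 158 - 92*(-22) = 158 + 2024 = 2182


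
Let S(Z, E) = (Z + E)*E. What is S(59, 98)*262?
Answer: 4031132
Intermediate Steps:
S(Z, E) = E*(E + Z) (S(Z, E) = (E + Z)*E = E*(E + Z))
S(59, 98)*262 = (98*(98 + 59))*262 = (98*157)*262 = 15386*262 = 4031132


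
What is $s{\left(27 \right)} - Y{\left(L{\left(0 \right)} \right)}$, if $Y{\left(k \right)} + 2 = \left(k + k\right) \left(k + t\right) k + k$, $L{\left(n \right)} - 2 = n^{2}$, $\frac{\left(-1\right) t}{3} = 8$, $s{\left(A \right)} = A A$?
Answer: $905$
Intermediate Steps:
$s{\left(A \right)} = A^{2}$
$t = -24$ ($t = \left(-3\right) 8 = -24$)
$L{\left(n \right)} = 2 + n^{2}$
$Y{\left(k \right)} = -2 + k + 2 k^{2} \left(-24 + k\right)$ ($Y{\left(k \right)} = -2 + \left(\left(k + k\right) \left(k - 24\right) k + k\right) = -2 + \left(2 k \left(-24 + k\right) k + k\right) = -2 + \left(2 k^{2} \left(-24 + k\right) + k\right) = -2 + \left(k + 2 k^{2} \left(-24 + k\right)\right) = -2 + k + 2 k^{2} \left(-24 + k\right)$)
$s{\left(27 \right)} - Y{\left(L{\left(0 \right)} \right)} = 27^{2} - \left(-2 + \left(2 + 0^{2}\right) - 48 \left(2 + 0^{2}\right)^{2} + 2 \left(2 + 0^{2}\right)^{3}\right) = 729 - \left(-2 + \left(2 + 0\right) - 48 \left(2 + 0\right)^{2} + 2 \left(2 + 0\right)^{3}\right) = 729 - \left(-2 + 2 - 48 \cdot 2^{2} + 2 \cdot 2^{3}\right) = 729 - \left(-2 + 2 - 192 + 2 \cdot 8\right) = 729 - \left(-2 + 2 - 192 + 16\right) = 729 - -176 = 729 + 176 = 905$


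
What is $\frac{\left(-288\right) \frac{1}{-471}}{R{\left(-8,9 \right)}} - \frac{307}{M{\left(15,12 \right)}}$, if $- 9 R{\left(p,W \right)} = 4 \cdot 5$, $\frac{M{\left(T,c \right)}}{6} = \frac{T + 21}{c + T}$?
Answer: $- \frac{242723}{6280} \approx -38.65$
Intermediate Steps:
$M{\left(T,c \right)} = \frac{6 \left(21 + T\right)}{T + c}$ ($M{\left(T,c \right)} = 6 \frac{T + 21}{c + T} = 6 \frac{21 + T}{T + c} = \frac{6 \left(21 + T\right)}{T + c}$)
$R{\left(p,W \right)} = - \frac{20}{9}$ ($R{\left(p,W \right)} = - \frac{4 \cdot 5}{9} = \left(- \frac{1}{9}\right) 20 = - \frac{20}{9}$)
$\frac{\left(-288\right) \frac{1}{-471}}{R{\left(-8,9 \right)}} - \frac{307}{M{\left(15,12 \right)}} = \frac{\left(-288\right) \frac{1}{-471}}{- \frac{20}{9}} - \frac{307}{6 \frac{1}{15 + 12} \left(21 + 15\right)} = \left(-288\right) \left(- \frac{1}{471}\right) \left(- \frac{9}{20}\right) - \frac{307}{6 \cdot \frac{1}{27} \cdot 36} = \frac{96}{157} \left(- \frac{9}{20}\right) - \frac{307}{6 \cdot \frac{1}{27} \cdot 36} = - \frac{216}{785} - \frac{307}{8} = - \frac{242723}{6280}$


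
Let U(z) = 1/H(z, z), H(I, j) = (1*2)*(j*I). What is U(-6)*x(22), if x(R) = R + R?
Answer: 11/18 ≈ 0.61111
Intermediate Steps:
x(R) = 2*R
H(I, j) = 2*I*j (H(I, j) = 2*(I*j) = 2*I*j)
U(z) = 1/(2*z²) (U(z) = 1/(2*z*z) = 1/(2*z²))
U(-6)*x(22) = ((½)/(-6)²)*(2*22) = ((½)*(1/36))*44 = (1/72)*44 = 11/18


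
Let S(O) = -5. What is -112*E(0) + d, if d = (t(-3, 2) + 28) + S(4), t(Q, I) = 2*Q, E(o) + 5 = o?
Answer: 577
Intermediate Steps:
E(o) = -5 + o
d = 17 (d = (2*(-3) + 28) - 5 = (-6 + 28) - 5 = 22 - 5 = 17)
-112*E(0) + d = -112*(-5 + 0) + 17 = -112*(-5) + 17 = 560 + 17 = 577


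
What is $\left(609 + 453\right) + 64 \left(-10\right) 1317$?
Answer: $-841818$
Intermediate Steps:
$\left(609 + 453\right) + 64 \left(-10\right) 1317 = 1062 - 842880 = -841818$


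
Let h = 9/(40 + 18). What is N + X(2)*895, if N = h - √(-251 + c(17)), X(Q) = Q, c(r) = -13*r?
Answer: 103829/58 - 2*I*√118 ≈ 1790.2 - 21.726*I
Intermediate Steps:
h = 9/58 ≈ 0.15517
N = 9/58 - 2*I*√118 (N = 9/58 - √(-251 - 13*17) = 9/58 - √(-251 - 221) = 9/58 - √(-472) = 9/58 - 2*I*√118 ≈ 0.15517 - 21.726*I)
N + X(2)*895 = (9/58 - 2*I*√118) + 2*895 = (9/58 - 2*I*√118) + 1790 = 103829/58 - 2*I*√118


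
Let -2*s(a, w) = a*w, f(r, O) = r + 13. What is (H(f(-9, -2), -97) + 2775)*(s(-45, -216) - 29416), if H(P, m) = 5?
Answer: -95287280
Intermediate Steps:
f(r, O) = 13 + r
s(a, w) = -a*w/2
(H(f(-9, -2), -97) + 2775)*(s(-45, -216) - 29416) = (5 + 2775)*(-1/2*(-45)*(-216) - 29416) = 2780*(-4860 - 29416) = 2780*(-34276) = -95287280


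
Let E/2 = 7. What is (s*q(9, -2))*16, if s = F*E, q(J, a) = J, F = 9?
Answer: 18144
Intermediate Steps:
E = 14 (E = 2*7 = 14)
s = 126 (s = 9*14 = 126)
(s*q(9, -2))*16 = (126*9)*16 = 1134*16 = 18144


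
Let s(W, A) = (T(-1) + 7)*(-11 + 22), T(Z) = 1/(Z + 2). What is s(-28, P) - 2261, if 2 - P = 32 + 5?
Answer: -2173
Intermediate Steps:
P = -35 (P = 2 - (32 + 5) = 2 - 1*37 = 2 - 37 = -35)
T(Z) = 1/(2 + Z)
s(W, A) = 88 (s(W, A) = (1/(2 - 1) + 7)*(-11 + 22) = (1/1 + 7)*11 = (1 + 7)*11 = 8*11 = 88)
s(-28, P) - 2261 = 88 - 2261 = -2173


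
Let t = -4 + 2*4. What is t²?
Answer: 16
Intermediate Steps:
t = 4 (t = -4 + 8 = 4)
t² = 4² = 16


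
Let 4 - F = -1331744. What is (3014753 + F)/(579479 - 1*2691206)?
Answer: -4346501/2111727 ≈ -2.0583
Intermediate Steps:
F = 1331748 (F = 4 - 1*(-1331744) = 4 + 1331744 = 1331748)
(3014753 + F)/(579479 - 1*2691206) = (3014753 + 1331748)/(579479 - 1*2691206) = 4346501/(579479 - 2691206) = 4346501/(-2111727) = 4346501*(-1/2111727) = -4346501/2111727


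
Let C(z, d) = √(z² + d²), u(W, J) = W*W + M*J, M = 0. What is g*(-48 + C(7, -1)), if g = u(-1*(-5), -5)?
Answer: -1200 + 125*√2 ≈ -1023.2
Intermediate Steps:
u(W, J) = W² (u(W, J) = W*W + 0*J = W² + 0 = W²)
g = 25 (g = (-1*(-5))² = 5² = 25)
C(z, d) = √(d² + z²)
g*(-48 + C(7, -1)) = 25*(-48 + √((-1)² + 7²)) = 25*(-48 + √(1 + 49)) = 25*(-48 + √50) = 25*(-48 + 5*√2) = -1200 + 125*√2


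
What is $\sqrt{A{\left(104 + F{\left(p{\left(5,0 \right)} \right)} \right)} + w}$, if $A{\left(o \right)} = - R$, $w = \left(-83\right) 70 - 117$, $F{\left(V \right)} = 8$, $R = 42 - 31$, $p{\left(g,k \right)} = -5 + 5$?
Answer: $i \sqrt{5938} \approx 77.058 i$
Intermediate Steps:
$p{\left(g,k \right)} = 0$
$R = 11$
$w = -5927$ ($w = -5810 - 117 = -5927$)
$A{\left(o \right)} = -11$ ($A{\left(o \right)} = \left(-1\right) 11 = -11$)
$\sqrt{A{\left(104 + F{\left(p{\left(5,0 \right)} \right)} \right)} + w} = \sqrt{-11 - 5927} = \sqrt{-5938} = i \sqrt{5938}$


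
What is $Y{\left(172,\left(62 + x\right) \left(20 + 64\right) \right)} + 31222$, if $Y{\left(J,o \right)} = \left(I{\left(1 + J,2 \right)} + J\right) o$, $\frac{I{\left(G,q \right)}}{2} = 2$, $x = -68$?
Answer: $-57482$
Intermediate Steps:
$I{\left(G,q \right)} = 4$ ($I{\left(G,q \right)} = 2 \cdot 2 = 4$)
$Y{\left(J,o \right)} = o \left(4 + J\right)$ ($Y{\left(J,o \right)} = \left(4 + J\right) o = o \left(4 + J\right)$)
$Y{\left(172,\left(62 + x\right) \left(20 + 64\right) \right)} + 31222 = \left(62 - 68\right) \left(20 + 64\right) \left(4 + 172\right) + 31222 = \left(-6\right) 84 \cdot 176 + 31222 = \left(-504\right) 176 + 31222 = -88704 + 31222 = -57482$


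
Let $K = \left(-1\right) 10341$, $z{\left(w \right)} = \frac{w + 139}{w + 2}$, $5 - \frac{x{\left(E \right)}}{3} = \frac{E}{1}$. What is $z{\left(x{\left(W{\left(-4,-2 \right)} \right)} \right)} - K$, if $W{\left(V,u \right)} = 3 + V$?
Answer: $\frac{206977}{20} \approx 10349.0$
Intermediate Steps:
$x{\left(E \right)} = 15 - 3 E$ ($x{\left(E \right)} = 15 - 3 \frac{E}{1} = 15 - 3 E 1 = 15 - 3 E$)
$z{\left(w \right)} = \frac{139 + w}{2 + w}$
$K = -10341$
$z{\left(x{\left(W{\left(-4,-2 \right)} \right)} \right)} - K = \frac{139 + \left(15 - 3 \left(3 - 4\right)\right)}{2 + \left(15 - 3 \left(3 - 4\right)\right)} - -10341 = \frac{139 + \left(15 - -3\right)}{2 + \left(15 - -3\right)} + 10341 = \frac{139 + \left(15 + 3\right)}{2 + \left(15 + 3\right)} + 10341 = \frac{139 + 18}{2 + 18} + 10341 = \frac{1}{20} \cdot 157 + 10341 = \frac{157}{20} + 10341 = \frac{206977}{20}$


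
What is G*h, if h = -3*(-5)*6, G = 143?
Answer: 12870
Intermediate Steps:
h = 90 (h = 15*6 = 90)
G*h = 143*90 = 12870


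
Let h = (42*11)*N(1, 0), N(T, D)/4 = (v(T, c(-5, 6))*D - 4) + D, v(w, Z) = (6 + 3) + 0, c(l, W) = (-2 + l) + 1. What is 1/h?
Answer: -1/7392 ≈ -0.00013528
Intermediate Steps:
c(l, W) = -1 + l
v(w, Z) = 9 (v(w, Z) = 9 + 0 = 9)
N(T, D) = -16 + 40*D (N(T, D) = 4*((9*D - 4) + D) = 4*((-4 + 9*D) + D) = 4*(-4 + 10*D) = -16 + 40*D)
h = -7392 (h = (42*11)*(-16 + 40*0) = 462*(-16 + 0) = 462*(-16) = -7392)
1/h = 1/(-7392) = -1/7392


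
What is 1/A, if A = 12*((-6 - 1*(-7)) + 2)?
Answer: 1/36 ≈ 0.027778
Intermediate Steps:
A = 36 (A = 12*((-6 + 7) + 2) = 12*(1 + 2) = 12*3 = 36)
1/A = 1/36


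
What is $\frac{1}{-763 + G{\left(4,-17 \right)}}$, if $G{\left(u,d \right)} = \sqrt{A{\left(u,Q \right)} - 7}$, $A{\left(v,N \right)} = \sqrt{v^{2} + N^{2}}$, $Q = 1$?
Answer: $- \frac{1}{763 - i \sqrt{7 - \sqrt{17}}} \approx -0.0013106 - 2.9135 \cdot 10^{-6} i$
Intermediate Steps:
$A{\left(v,N \right)} = \sqrt{N^{2} + v^{2}}$
$G{\left(u,d \right)} = \sqrt{-7 + \sqrt{1 + u^{2}}}$ ($G{\left(u,d \right)} = \sqrt{\sqrt{1^{2} + u^{2}} - 7} = \sqrt{\sqrt{1 + u^{2}} - 7} = \sqrt{-7 + \sqrt{1 + u^{2}}}$)
$\frac{1}{-763 + G{\left(4,-17 \right)}} = \frac{1}{-763 + \sqrt{-7 + \sqrt{1 + 4^{2}}}} = \frac{1}{-763 + \sqrt{-7 + \sqrt{1 + 16}}} = \frac{1}{-763 + \sqrt{-7 + \sqrt{17}}}$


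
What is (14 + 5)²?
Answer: 361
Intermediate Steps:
(14 + 5)² = 19² = 361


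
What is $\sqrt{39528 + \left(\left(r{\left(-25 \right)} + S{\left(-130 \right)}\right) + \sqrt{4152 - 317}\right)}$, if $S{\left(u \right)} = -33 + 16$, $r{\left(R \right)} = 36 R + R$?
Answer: $\sqrt{38586 + \sqrt{3835}} \approx 196.59$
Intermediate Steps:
$r{\left(R \right)} = 37 R$
$S{\left(u \right)} = -17$
$\sqrt{39528 + \left(\left(r{\left(-25 \right)} + S{\left(-130 \right)}\right) + \sqrt{4152 - 317}\right)} = \sqrt{39528 + \left(\left(37 \left(-25\right) - 17\right) + \sqrt{4152 - 317}\right)} = \sqrt{39528 + \left(\left(-925 - 17\right) + \sqrt{3835}\right)} = \sqrt{39528 - \left(942 - \sqrt{3835}\right)} = \sqrt{38586 + \sqrt{3835}}$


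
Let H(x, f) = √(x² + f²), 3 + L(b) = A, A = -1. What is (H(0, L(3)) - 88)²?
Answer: 7056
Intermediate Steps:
L(b) = -4 (L(b) = -3 - 1 = -4)
H(x, f) = √(f² + x²)
(H(0, L(3)) - 88)² = (√((-4)² + 0²) - 88)² = (√(16 + 0) - 88)² = (√16 - 88)² = (4 - 88)² = (-84)² = 7056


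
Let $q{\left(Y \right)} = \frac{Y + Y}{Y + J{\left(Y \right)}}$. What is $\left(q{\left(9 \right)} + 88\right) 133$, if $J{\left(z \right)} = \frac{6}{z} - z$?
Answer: $15295$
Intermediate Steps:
$J{\left(z \right)} = - z + \frac{6}{z}$
$q{\left(Y \right)} = \frac{Y^{2}}{3}$ ($q{\left(Y \right)} = \frac{Y + Y}{Y - \left(Y - \frac{6}{Y}\right)} = \frac{2 Y}{6 \frac{1}{Y}} = 2 Y \frac{Y}{6} = \frac{Y^{2}}{3}$)
$\left(q{\left(9 \right)} + 88\right) 133 = \left(\frac{9^{2}}{3} + 88\right) 133 = \left(\frac{1}{3} \cdot 81 + 88\right) 133 = \left(27 + 88\right) 133 = 115 \cdot 133 = 15295$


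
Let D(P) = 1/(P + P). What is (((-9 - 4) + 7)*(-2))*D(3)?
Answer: 2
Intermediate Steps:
D(P) = 1/(2*P)
(((-9 - 4) + 7)*(-2))*D(3) = (((-9 - 4) + 7)*(-2))*((½)/3) = ((-13 + 7)*(-2))*((½)*(⅓)) = -6*(-2)*(⅙) = 12*(⅙) = 2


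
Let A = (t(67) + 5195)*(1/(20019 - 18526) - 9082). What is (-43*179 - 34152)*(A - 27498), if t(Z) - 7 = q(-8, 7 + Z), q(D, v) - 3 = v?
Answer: 2997278071615561/1493 ≈ 2.0076e+12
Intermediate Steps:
q(D, v) = 3 + v
t(Z) = 17 + Z (t(Z) = 7 + (3 + (7 + Z)) = 7 + (10 + Z) = 17 + Z)
A = -71580204575/1493 (A = ((17 + 67) + 5195)*(1/(20019 - 18526) - 9082) = (84 + 5195)*(1/1493 - 9082) = 5279*(1/1493 - 9082) = 5279*(-13559425/1493) = -71580204575/1493 ≈ -4.7944e+7)
(-43*179 - 34152)*(A - 27498) = (-43*179 - 34152)*(-71580204575/1493 - 27498) = (-7697 - 34152)*(-71621259089/1493) = -41849*(-71621259089/1493) = 2997278071615561/1493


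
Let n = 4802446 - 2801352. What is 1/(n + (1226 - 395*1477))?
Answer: 1/1418905 ≈ 7.0477e-7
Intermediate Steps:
n = 2001094
1/(n + (1226 - 395*1477)) = 1/(2001094 + (1226 - 395*1477)) = 1/(2001094 + (1226 - 583415)) = 1/(2001094 - 582189) = 1/1418905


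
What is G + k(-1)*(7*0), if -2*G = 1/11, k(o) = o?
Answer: -1/22 ≈ -0.045455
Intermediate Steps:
G = -1/22 (G = -1/2/11 = -1/2*1/11 = -1/22 ≈ -0.045455)
G + k(-1)*(7*0) = -1/22 - 7*0 = -1/22 - 1*0 = -1/22 + 0 = -1/22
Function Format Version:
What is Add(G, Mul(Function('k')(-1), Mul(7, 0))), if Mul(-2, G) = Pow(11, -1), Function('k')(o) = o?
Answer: Rational(-1, 22) ≈ -0.045455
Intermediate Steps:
G = Rational(-1, 22) (G = Mul(Rational(-1, 2), Pow(11, -1)) = Mul(Rational(-1, 2), Rational(1, 11)) = Rational(-1, 22) ≈ -0.045455)
Add(G, Mul(Function('k')(-1), Mul(7, 0))) = Add(Rational(-1, 22), Mul(-1, Mul(7, 0))) = Add(Rational(-1, 22), Mul(-1, 0)) = Add(Rational(-1, 22), 0) = Rational(-1, 22)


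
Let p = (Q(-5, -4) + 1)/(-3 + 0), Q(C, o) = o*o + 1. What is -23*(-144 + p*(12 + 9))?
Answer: 6210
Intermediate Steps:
Q(C, o) = 1 + o**2 (Q(C, o) = o**2 + 1 = 1 + o**2)
p = -6 (p = ((1 + (-4)**2) + 1)/(-3 + 0) = ((1 + 16) + 1)/(-3) = (17 + 1)*(-1/3) = 18*(-1/3) = -6)
-23*(-144 + p*(12 + 9)) = -23*(-144 - 6*(12 + 9)) = -23*(-144 - 6*21) = -23*(-144 - 126) = -23*(-270) = 6210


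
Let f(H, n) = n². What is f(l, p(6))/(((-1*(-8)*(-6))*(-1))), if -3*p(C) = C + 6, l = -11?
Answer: ⅓ ≈ 0.33333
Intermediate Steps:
p(C) = -2 - C/3 (p(C) = -(C + 6)/3 = -(6 + C)/3 = -2 - C/3)
f(l, p(6))/(((-1*(-8)*(-6))*(-1))) = (-2 - ⅓*6)²/(((-1*(-8)*(-6))*(-1))) = (-2 - 2)²/(((8*(-6))*(-1))) = (-4)²/((-48*(-1))) = 16/48 = 16*(1/48) = ⅓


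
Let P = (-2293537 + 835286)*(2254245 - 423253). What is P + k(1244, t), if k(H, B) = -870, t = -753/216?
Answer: -2670045915862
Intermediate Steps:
t = -251/72 (t = -753*1/216 = -251/72 ≈ -3.4861)
P = -2670045914992 (P = -1458251*1830992 = -2670045914992)
P + k(1244, t) = -2670045914992 - 870 = -2670045915862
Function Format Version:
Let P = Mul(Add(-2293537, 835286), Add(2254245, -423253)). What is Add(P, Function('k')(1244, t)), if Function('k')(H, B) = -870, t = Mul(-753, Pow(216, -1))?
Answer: -2670045915862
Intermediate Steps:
t = Rational(-251, 72) (t = Mul(-753, Rational(1, 216)) = Rational(-251, 72) ≈ -3.4861)
P = -2670045914992 (P = Mul(-1458251, 1830992) = -2670045914992)
Add(P, Function('k')(1244, t)) = Add(-2670045914992, -870) = -2670045915862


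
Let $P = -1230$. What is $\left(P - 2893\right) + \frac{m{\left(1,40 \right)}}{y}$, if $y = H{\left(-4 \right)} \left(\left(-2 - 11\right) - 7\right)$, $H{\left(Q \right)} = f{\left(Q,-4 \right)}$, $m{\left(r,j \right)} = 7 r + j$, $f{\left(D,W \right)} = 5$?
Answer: $- \frac{412347}{100} \approx -4123.5$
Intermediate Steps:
$m{\left(r,j \right)} = j + 7 r$
$H{\left(Q \right)} = 5$
$y = -100$ ($y = 5 \left(\left(-2 - 11\right) - 7\right) = 5 \left(-13 - 7\right) = 5 \left(-20\right) = -100$)
$\left(P - 2893\right) + \frac{m{\left(1,40 \right)}}{y} = \left(-1230 - 2893\right) + \frac{40 + 7 \cdot 1}{-100} = -4123 + \left(40 + 7\right) \left(- \frac{1}{100}\right) = -4123 + 47 \left(- \frac{1}{100}\right) = -4123 - \frac{47}{100} = - \frac{412347}{100}$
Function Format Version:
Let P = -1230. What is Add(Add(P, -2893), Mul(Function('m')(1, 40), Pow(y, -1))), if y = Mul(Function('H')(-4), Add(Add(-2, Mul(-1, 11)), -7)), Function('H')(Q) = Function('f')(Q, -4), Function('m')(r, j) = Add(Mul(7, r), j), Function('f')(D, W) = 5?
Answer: Rational(-412347, 100) ≈ -4123.5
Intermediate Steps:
Function('m')(r, j) = Add(j, Mul(7, r))
Function('H')(Q) = 5
y = -100 (y = Mul(5, Add(Add(-2, Mul(-1, 11)), -7)) = Mul(5, Add(Add(-2, -11), -7)) = Mul(5, Add(-13, -7)) = Mul(5, -20) = -100)
Add(Add(P, -2893), Mul(Function('m')(1, 40), Pow(y, -1))) = Add(Add(-1230, -2893), Mul(Add(40, Mul(7, 1)), Pow(-100, -1))) = Add(-4123, Mul(Add(40, 7), Rational(-1, 100))) = Add(-4123, Mul(47, Rational(-1, 100))) = Add(-4123, Rational(-47, 100)) = Rational(-412347, 100)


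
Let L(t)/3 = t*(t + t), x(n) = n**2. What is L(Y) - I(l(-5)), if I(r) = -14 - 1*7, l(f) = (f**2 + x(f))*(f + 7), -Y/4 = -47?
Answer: 212085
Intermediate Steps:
Y = 188 (Y = -4*(-47) = 188)
L(t) = 6*t**2 (L(t) = 3*(t*(t + t)) = 3*(t*(2*t)) = 3*(2*t**2) = 6*t**2)
l(f) = 2*f**2*(7 + f) (l(f) = (f**2 + f**2)*(f + 7) = (2*f**2)*(7 + f) = 2*f**2*(7 + f))
I(r) = -21 (I(r) = -14 - 7 = -21)
L(Y) - I(l(-5)) = 6*188**2 - 1*(-21) = 6*35344 + 21 = 212064 + 21 = 212085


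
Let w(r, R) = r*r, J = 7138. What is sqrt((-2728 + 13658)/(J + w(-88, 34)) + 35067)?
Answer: 2*sqrt(485411797073)/7441 ≈ 187.26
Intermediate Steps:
w(r, R) = r**2
sqrt((-2728 + 13658)/(J + w(-88, 34)) + 35067) = sqrt((-2728 + 13658)/(7138 + (-88)**2) + 35067) = sqrt(10930/(7138 + 7744) + 35067) = sqrt(10930/14882 + 35067) = sqrt(10930*(1/14882) + 35067) = sqrt(5465/7441 + 35067) = sqrt(260939012/7441) = 2*sqrt(485411797073)/7441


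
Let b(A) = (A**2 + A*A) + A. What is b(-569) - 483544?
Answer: 163409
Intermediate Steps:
b(A) = A + 2*A**2 (b(A) = (A**2 + A**2) + A = 2*A**2 + A = A + 2*A**2)
b(-569) - 483544 = -569*(1 + 2*(-569)) - 483544 = -569*(1 - 1138) - 483544 = -569*(-1137) - 483544 = 646953 - 483544 = 163409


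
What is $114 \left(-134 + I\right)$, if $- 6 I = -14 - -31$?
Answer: $-15599$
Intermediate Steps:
$I = - \frac{17}{6}$ ($I = - \frac{-14 - -31}{6} = - \frac{-14 + 31}{6} = \left(- \frac{1}{6}\right) 17 = - \frac{17}{6} \approx -2.8333$)
$114 \left(-134 + I\right) = 114 \left(-134 - \frac{17}{6}\right) = 114 \left(- \frac{821}{6}\right) = -15599$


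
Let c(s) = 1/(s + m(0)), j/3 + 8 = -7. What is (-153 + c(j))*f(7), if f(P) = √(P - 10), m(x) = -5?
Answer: -7651*I*√3/50 ≈ -265.04*I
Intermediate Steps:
j = -45 (j = -24 + 3*(-7) = -24 - 21 = -45)
f(P) = √(-10 + P)
c(s) = 1/(-5 + s) (c(s) = 1/(s - 5) = 1/(-5 + s))
(-153 + c(j))*f(7) = (-153 + 1/(-5 - 45))*√(-10 + 7) = (-153 + 1/(-50))*√(-3) = (-153 - 1/50)*(I*√3) = -7651*I*√3/50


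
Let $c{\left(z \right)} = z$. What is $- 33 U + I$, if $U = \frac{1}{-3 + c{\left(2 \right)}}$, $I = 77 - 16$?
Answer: $94$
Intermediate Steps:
$I = 61$
$U = -1$ ($U = \frac{1}{-3 + 2} = \frac{1}{-1} = -1$)
$- 33 U + I = \left(-33\right) \left(-1\right) + 61 = 33 + 61 = 94$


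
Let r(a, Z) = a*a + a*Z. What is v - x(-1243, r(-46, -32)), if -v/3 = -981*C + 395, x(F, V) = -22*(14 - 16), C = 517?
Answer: 1520302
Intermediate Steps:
r(a, Z) = a**2 + Z*a
x(F, V) = 44 (x(F, V) = -22*(-2) = 44)
v = 1520346 (v = -3*(-981*517 + 395) = -3*(-507177 + 395) = -3*(-506782) = 1520346)
v - x(-1243, r(-46, -32)) = 1520346 - 1*44 = 1520346 - 44 = 1520302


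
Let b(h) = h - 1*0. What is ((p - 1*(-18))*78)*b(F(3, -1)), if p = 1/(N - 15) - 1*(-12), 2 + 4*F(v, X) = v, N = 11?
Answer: 4641/8 ≈ 580.13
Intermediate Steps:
F(v, X) = -1/2 + v/4
b(h) = h (b(h) = h + 0 = h)
p = 47/4 (p = 1/(11 - 15) - 1*(-12) = 1/(-4) + 12 = -1/4 + 12 = 47/4 ≈ 11.750)
((p - 1*(-18))*78)*b(F(3, -1)) = ((47/4 - 1*(-18))*78)*(-1/2 + (1/4)*3) = ((47/4 + 18)*78)*(-1/2 + 3/4) = ((119/4)*78)*(1/4) = (4641/2)*(1/4) = 4641/8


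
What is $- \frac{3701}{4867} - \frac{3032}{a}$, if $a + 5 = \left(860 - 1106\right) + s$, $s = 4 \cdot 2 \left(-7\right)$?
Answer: $\frac{13620537}{1494169} \approx 9.1158$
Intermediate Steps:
$s = -56$ ($s = 8 \left(-7\right) = -56$)
$a = -307$ ($a = -5 + \left(\left(860 - 1106\right) - 56\right) = -5 - 302 = -307$)
$- \frac{3701}{4867} - \frac{3032}{a} = - \frac{3701}{4867} - \frac{3032}{-307} = \left(-3701\right) \frac{1}{4867} - - \frac{3032}{307} = - \frac{3701}{4867} + \frac{3032}{307} = \frac{13620537}{1494169}$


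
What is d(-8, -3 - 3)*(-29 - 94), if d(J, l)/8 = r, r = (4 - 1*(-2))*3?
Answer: -17712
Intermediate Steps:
r = 18 (r = (4 + 2)*3 = 6*3 = 18)
d(J, l) = 144 (d(J, l) = 8*18 = 144)
d(-8, -3 - 3)*(-29 - 94) = 144*(-29 - 94) = 144*(-123) = -17712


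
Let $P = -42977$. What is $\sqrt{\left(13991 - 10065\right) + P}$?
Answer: $3 i \sqrt{4339} \approx 197.61 i$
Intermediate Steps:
$\sqrt{\left(13991 - 10065\right) + P} = \sqrt{\left(13991 - 10065\right) - 42977} = \sqrt{3926 - 42977} = \sqrt{-39051} = 3 i \sqrt{4339}$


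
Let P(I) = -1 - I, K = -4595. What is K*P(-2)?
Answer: -4595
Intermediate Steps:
K*P(-2) = -4595*(-1 - 1*(-2)) = -4595*(-1 + 2) = -4595*1 = -4595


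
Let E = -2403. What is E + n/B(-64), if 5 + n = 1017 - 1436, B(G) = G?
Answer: -19171/8 ≈ -2396.4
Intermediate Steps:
n = -424 (n = -5 + (1017 - 1436) = -5 - 419 = -424)
E + n/B(-64) = -2403 - 424/(-64) = -2403 - 424*(-1/64) = -2403 + 53/8 = -19171/8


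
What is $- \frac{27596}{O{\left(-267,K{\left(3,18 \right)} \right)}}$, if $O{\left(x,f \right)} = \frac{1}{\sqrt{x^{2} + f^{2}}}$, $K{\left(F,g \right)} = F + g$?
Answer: $- 82788 \sqrt{7970} \approx -7.3909 \cdot 10^{6}$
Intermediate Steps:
$O{\left(x,f \right)} = \frac{1}{\sqrt{f^{2} + x^{2}}}$
$- \frac{27596}{O{\left(-267,K{\left(3,18 \right)} \right)}} = - \frac{27596}{\frac{1}{\sqrt{\left(3 + 18\right)^{2} + \left(-267\right)^{2}}}} = - \frac{27596}{\frac{1}{\sqrt{21^{2} + 71289}}} = - \frac{27596}{\frac{1}{\sqrt{441 + 71289}}} = - \frac{27596}{\frac{1}{\sqrt{71730}}} = - \frac{27596}{\frac{1}{23910} \sqrt{7970}} = - 27596 \cdot 3 \sqrt{7970} = - 82788 \sqrt{7970}$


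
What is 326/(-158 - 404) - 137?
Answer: -38660/281 ≈ -137.58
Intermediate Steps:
326/(-158 - 404) - 137 = 326/(-562) - 137 = 326*(-1/562) - 137 = -163/281 - 137 = -38660/281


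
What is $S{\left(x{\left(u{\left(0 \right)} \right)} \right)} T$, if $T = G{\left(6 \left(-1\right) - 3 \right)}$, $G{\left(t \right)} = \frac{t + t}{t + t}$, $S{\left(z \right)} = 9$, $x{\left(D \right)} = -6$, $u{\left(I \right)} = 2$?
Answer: $9$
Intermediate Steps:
$G{\left(t \right)} = 1$ ($G{\left(t \right)} = \frac{2 t}{2 t} = 2 t \frac{1}{2 t} = 1$)
$T = 1$
$S{\left(x{\left(u{\left(0 \right)} \right)} \right)} T = 9 \cdot 1 = 9$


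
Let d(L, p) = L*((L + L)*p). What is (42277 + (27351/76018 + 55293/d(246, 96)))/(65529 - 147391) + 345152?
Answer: 4159381225058576160761/12050886127560192 ≈ 3.4515e+5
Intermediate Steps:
d(L, p) = 2*p*L**2 (d(L, p) = L*((2*L)*p) = L*(2*L*p) = 2*p*L**2)
(42277 + (27351/76018 + 55293/d(246, 96)))/(65529 - 147391) + 345152 = (42277 + (27351/76018 + 55293/((2*96*246**2))))/(65529 - 147391) + 345152 = (42277 + (27351*(1/76018) + 55293/((2*96*60516))))/(-81862) + 345152 = (42277 + (27351/76018 + 55293/11619072))*(-1/81862) + 345152 = (42277 + (27351/76018 + 55293*(1/11619072)))*(-1/81862) + 345152 = (42277 + (27351/76018 + 18431/3873024))*(-1/81862) + 345152 = (42277 + 53666083591/147209769216)*(-1/81862) + 345152 = (6223641079228423/147209769216)*(-1/81862) + 345152 = -6223641079228423/12050886127560192 + 345152 = 4159381225058576160761/12050886127560192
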